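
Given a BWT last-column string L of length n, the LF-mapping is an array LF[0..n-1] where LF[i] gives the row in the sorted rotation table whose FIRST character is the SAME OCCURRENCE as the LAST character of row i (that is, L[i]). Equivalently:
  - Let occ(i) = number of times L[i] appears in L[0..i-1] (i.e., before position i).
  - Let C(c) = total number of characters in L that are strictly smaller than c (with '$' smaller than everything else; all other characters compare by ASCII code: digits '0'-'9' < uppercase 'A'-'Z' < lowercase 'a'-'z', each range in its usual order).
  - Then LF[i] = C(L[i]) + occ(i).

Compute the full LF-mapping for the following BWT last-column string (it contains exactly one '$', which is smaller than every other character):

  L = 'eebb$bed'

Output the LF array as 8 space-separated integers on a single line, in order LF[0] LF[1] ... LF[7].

Char counts: '$':1, 'b':3, 'd':1, 'e':3
C (first-col start): C('$')=0, C('b')=1, C('d')=4, C('e')=5
L[0]='e': occ=0, LF[0]=C('e')+0=5+0=5
L[1]='e': occ=1, LF[1]=C('e')+1=5+1=6
L[2]='b': occ=0, LF[2]=C('b')+0=1+0=1
L[3]='b': occ=1, LF[3]=C('b')+1=1+1=2
L[4]='$': occ=0, LF[4]=C('$')+0=0+0=0
L[5]='b': occ=2, LF[5]=C('b')+2=1+2=3
L[6]='e': occ=2, LF[6]=C('e')+2=5+2=7
L[7]='d': occ=0, LF[7]=C('d')+0=4+0=4

Answer: 5 6 1 2 0 3 7 4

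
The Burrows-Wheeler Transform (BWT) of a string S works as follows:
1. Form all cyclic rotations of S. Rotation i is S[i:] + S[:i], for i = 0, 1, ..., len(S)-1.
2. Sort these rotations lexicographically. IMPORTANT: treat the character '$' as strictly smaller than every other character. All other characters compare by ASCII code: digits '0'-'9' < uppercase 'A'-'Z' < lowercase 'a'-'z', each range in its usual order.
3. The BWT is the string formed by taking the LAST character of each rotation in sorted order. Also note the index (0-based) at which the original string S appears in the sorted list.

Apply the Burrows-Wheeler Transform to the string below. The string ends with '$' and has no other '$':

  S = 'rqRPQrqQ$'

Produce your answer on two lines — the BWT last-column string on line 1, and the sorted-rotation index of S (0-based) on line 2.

Answer: QRqPqrrQ$
8

Derivation:
All 9 rotations (rotation i = S[i:]+S[:i]):
  rot[0] = rqRPQrqQ$
  rot[1] = qRPQrqQ$r
  rot[2] = RPQrqQ$rq
  rot[3] = PQrqQ$rqR
  rot[4] = QrqQ$rqRP
  rot[5] = rqQ$rqRPQ
  rot[6] = qQ$rqRPQr
  rot[7] = Q$rqRPQrq
  rot[8] = $rqRPQrqQ
Sorted (with $ < everything):
  sorted[0] = $rqRPQrqQ  (last char: 'Q')
  sorted[1] = PQrqQ$rqR  (last char: 'R')
  sorted[2] = Q$rqRPQrq  (last char: 'q')
  sorted[3] = QrqQ$rqRP  (last char: 'P')
  sorted[4] = RPQrqQ$rq  (last char: 'q')
  sorted[5] = qQ$rqRPQr  (last char: 'r')
  sorted[6] = qRPQrqQ$r  (last char: 'r')
  sorted[7] = rqQ$rqRPQ  (last char: 'Q')
  sorted[8] = rqRPQrqQ$  (last char: '$')
Last column: QRqPqrrQ$
Original string S is at sorted index 8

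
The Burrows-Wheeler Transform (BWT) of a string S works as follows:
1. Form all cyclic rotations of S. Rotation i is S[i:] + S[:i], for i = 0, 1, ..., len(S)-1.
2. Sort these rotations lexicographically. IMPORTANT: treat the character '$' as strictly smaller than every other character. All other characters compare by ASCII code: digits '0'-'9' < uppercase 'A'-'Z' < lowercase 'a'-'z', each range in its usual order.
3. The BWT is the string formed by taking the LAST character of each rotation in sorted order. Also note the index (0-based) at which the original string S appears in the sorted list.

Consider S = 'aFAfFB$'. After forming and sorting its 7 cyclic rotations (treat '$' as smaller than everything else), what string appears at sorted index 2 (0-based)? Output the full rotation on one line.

All 7 rotations (rotation i = S[i:]+S[:i]):
  rot[0] = aFAfFB$
  rot[1] = FAfFB$a
  rot[2] = AfFB$aF
  rot[3] = fFB$aFA
  rot[4] = FB$aFAf
  rot[5] = B$aFAfF
  rot[6] = $aFAfFB
Sorted (with $ < everything):
  sorted[0] = $aFAfFB
  sorted[1] = AfFB$aF
  sorted[2] = B$aFAfF
  sorted[3] = FAfFB$a
  sorted[4] = FB$aFAf
  sorted[5] = aFAfFB$
  sorted[6] = fFB$aFA
sorted[2] = B$aFAfF

Answer: B$aFAfF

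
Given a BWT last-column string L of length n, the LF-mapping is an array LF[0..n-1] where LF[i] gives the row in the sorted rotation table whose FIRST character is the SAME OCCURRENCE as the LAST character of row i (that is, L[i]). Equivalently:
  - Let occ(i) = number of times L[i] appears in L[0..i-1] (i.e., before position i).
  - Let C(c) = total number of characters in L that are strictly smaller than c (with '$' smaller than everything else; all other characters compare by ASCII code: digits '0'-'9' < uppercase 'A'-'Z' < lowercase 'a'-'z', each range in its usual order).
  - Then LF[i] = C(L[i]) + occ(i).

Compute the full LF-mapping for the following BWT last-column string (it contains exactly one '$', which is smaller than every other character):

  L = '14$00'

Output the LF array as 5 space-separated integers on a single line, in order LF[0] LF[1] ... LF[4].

Char counts: '$':1, '0':2, '1':1, '4':1
C (first-col start): C('$')=0, C('0')=1, C('1')=3, C('4')=4
L[0]='1': occ=0, LF[0]=C('1')+0=3+0=3
L[1]='4': occ=0, LF[1]=C('4')+0=4+0=4
L[2]='$': occ=0, LF[2]=C('$')+0=0+0=0
L[3]='0': occ=0, LF[3]=C('0')+0=1+0=1
L[4]='0': occ=1, LF[4]=C('0')+1=1+1=2

Answer: 3 4 0 1 2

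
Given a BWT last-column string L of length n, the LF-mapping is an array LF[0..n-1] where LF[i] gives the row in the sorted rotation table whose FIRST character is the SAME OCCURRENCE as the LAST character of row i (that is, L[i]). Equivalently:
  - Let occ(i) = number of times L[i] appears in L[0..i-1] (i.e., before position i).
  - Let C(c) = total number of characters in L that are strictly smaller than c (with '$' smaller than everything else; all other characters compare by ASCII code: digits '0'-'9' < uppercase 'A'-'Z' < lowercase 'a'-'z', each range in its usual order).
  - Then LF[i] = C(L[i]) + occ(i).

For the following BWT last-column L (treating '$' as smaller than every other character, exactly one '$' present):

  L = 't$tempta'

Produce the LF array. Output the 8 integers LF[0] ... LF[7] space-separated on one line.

Answer: 5 0 6 2 3 4 7 1

Derivation:
Char counts: '$':1, 'a':1, 'e':1, 'm':1, 'p':1, 't':3
C (first-col start): C('$')=0, C('a')=1, C('e')=2, C('m')=3, C('p')=4, C('t')=5
L[0]='t': occ=0, LF[0]=C('t')+0=5+0=5
L[1]='$': occ=0, LF[1]=C('$')+0=0+0=0
L[2]='t': occ=1, LF[2]=C('t')+1=5+1=6
L[3]='e': occ=0, LF[3]=C('e')+0=2+0=2
L[4]='m': occ=0, LF[4]=C('m')+0=3+0=3
L[5]='p': occ=0, LF[5]=C('p')+0=4+0=4
L[6]='t': occ=2, LF[6]=C('t')+2=5+2=7
L[7]='a': occ=0, LF[7]=C('a')+0=1+0=1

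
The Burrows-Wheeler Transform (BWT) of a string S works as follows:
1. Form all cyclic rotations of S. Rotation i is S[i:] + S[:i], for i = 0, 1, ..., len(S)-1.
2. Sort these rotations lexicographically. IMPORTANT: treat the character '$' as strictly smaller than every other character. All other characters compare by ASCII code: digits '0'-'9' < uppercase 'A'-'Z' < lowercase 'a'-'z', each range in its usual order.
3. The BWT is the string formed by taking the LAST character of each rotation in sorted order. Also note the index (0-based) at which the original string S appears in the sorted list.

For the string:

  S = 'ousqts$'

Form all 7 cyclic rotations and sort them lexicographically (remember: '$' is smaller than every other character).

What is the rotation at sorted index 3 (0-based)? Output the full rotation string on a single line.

Answer: s$ousqt

Derivation:
All 7 rotations (rotation i = S[i:]+S[:i]):
  rot[0] = ousqts$
  rot[1] = usqts$o
  rot[2] = sqts$ou
  rot[3] = qts$ous
  rot[4] = ts$ousq
  rot[5] = s$ousqt
  rot[6] = $ousqts
Sorted (with $ < everything):
  sorted[0] = $ousqts
  sorted[1] = ousqts$
  sorted[2] = qts$ous
  sorted[3] = s$ousqt
  sorted[4] = sqts$ou
  sorted[5] = ts$ousq
  sorted[6] = usqts$o
sorted[3] = s$ousqt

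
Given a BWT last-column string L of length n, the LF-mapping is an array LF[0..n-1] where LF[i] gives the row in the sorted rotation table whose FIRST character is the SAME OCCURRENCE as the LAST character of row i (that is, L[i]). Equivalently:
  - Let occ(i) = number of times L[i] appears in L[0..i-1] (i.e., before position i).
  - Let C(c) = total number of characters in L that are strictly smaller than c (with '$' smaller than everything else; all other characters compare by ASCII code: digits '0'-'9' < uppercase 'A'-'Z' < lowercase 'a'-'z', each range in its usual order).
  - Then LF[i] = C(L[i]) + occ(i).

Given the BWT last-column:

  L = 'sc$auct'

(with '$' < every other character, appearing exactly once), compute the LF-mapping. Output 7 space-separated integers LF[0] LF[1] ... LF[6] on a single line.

Answer: 4 2 0 1 6 3 5

Derivation:
Char counts: '$':1, 'a':1, 'c':2, 's':1, 't':1, 'u':1
C (first-col start): C('$')=0, C('a')=1, C('c')=2, C('s')=4, C('t')=5, C('u')=6
L[0]='s': occ=0, LF[0]=C('s')+0=4+0=4
L[1]='c': occ=0, LF[1]=C('c')+0=2+0=2
L[2]='$': occ=0, LF[2]=C('$')+0=0+0=0
L[3]='a': occ=0, LF[3]=C('a')+0=1+0=1
L[4]='u': occ=0, LF[4]=C('u')+0=6+0=6
L[5]='c': occ=1, LF[5]=C('c')+1=2+1=3
L[6]='t': occ=0, LF[6]=C('t')+0=5+0=5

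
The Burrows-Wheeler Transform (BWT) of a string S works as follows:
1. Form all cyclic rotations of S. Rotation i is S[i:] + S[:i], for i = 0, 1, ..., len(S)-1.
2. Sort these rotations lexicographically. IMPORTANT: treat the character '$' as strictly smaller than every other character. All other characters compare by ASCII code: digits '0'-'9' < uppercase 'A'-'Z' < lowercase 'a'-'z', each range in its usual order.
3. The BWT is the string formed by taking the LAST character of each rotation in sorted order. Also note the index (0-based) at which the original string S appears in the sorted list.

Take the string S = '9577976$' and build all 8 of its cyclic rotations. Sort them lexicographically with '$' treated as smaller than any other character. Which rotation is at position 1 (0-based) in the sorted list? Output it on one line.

All 8 rotations (rotation i = S[i:]+S[:i]):
  rot[0] = 9577976$
  rot[1] = 577976$9
  rot[2] = 77976$95
  rot[3] = 7976$957
  rot[4] = 976$9577
  rot[5] = 76$95779
  rot[6] = 6$957797
  rot[7] = $9577976
Sorted (with $ < everything):
  sorted[0] = $9577976
  sorted[1] = 577976$9
  sorted[2] = 6$957797
  sorted[3] = 76$95779
  sorted[4] = 77976$95
  sorted[5] = 7976$957
  sorted[6] = 9577976$
  sorted[7] = 976$9577
sorted[1] = 577976$9

Answer: 577976$9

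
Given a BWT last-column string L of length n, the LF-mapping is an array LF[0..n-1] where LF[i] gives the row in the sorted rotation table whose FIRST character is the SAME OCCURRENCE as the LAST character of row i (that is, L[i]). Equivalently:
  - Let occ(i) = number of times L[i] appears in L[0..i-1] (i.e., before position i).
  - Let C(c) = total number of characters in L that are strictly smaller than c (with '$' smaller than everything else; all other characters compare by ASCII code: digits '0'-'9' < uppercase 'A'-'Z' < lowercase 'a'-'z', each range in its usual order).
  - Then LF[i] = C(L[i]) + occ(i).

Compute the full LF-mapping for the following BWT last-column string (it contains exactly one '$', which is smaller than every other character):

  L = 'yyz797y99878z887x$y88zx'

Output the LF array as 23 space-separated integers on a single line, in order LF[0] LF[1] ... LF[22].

Char counts: '$':1, '7':4, '8':6, '9':3, 'x':2, 'y':4, 'z':3
C (first-col start): C('$')=0, C('7')=1, C('8')=5, C('9')=11, C('x')=14, C('y')=16, C('z')=20
L[0]='y': occ=0, LF[0]=C('y')+0=16+0=16
L[1]='y': occ=1, LF[1]=C('y')+1=16+1=17
L[2]='z': occ=0, LF[2]=C('z')+0=20+0=20
L[3]='7': occ=0, LF[3]=C('7')+0=1+0=1
L[4]='9': occ=0, LF[4]=C('9')+0=11+0=11
L[5]='7': occ=1, LF[5]=C('7')+1=1+1=2
L[6]='y': occ=2, LF[6]=C('y')+2=16+2=18
L[7]='9': occ=1, LF[7]=C('9')+1=11+1=12
L[8]='9': occ=2, LF[8]=C('9')+2=11+2=13
L[9]='8': occ=0, LF[9]=C('8')+0=5+0=5
L[10]='7': occ=2, LF[10]=C('7')+2=1+2=3
L[11]='8': occ=1, LF[11]=C('8')+1=5+1=6
L[12]='z': occ=1, LF[12]=C('z')+1=20+1=21
L[13]='8': occ=2, LF[13]=C('8')+2=5+2=7
L[14]='8': occ=3, LF[14]=C('8')+3=5+3=8
L[15]='7': occ=3, LF[15]=C('7')+3=1+3=4
L[16]='x': occ=0, LF[16]=C('x')+0=14+0=14
L[17]='$': occ=0, LF[17]=C('$')+0=0+0=0
L[18]='y': occ=3, LF[18]=C('y')+3=16+3=19
L[19]='8': occ=4, LF[19]=C('8')+4=5+4=9
L[20]='8': occ=5, LF[20]=C('8')+5=5+5=10
L[21]='z': occ=2, LF[21]=C('z')+2=20+2=22
L[22]='x': occ=1, LF[22]=C('x')+1=14+1=15

Answer: 16 17 20 1 11 2 18 12 13 5 3 6 21 7 8 4 14 0 19 9 10 22 15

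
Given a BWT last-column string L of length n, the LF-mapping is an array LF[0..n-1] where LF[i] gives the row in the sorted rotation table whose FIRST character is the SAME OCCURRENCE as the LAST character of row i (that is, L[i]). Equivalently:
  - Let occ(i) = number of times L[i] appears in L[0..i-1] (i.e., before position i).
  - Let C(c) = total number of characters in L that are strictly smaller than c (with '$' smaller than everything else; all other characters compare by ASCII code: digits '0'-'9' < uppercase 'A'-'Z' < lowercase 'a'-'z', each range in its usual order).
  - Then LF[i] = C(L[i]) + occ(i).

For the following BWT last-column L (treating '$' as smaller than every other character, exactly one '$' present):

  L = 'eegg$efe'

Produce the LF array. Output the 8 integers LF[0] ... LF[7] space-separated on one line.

Char counts: '$':1, 'e':4, 'f':1, 'g':2
C (first-col start): C('$')=0, C('e')=1, C('f')=5, C('g')=6
L[0]='e': occ=0, LF[0]=C('e')+0=1+0=1
L[1]='e': occ=1, LF[1]=C('e')+1=1+1=2
L[2]='g': occ=0, LF[2]=C('g')+0=6+0=6
L[3]='g': occ=1, LF[3]=C('g')+1=6+1=7
L[4]='$': occ=0, LF[4]=C('$')+0=0+0=0
L[5]='e': occ=2, LF[5]=C('e')+2=1+2=3
L[6]='f': occ=0, LF[6]=C('f')+0=5+0=5
L[7]='e': occ=3, LF[7]=C('e')+3=1+3=4

Answer: 1 2 6 7 0 3 5 4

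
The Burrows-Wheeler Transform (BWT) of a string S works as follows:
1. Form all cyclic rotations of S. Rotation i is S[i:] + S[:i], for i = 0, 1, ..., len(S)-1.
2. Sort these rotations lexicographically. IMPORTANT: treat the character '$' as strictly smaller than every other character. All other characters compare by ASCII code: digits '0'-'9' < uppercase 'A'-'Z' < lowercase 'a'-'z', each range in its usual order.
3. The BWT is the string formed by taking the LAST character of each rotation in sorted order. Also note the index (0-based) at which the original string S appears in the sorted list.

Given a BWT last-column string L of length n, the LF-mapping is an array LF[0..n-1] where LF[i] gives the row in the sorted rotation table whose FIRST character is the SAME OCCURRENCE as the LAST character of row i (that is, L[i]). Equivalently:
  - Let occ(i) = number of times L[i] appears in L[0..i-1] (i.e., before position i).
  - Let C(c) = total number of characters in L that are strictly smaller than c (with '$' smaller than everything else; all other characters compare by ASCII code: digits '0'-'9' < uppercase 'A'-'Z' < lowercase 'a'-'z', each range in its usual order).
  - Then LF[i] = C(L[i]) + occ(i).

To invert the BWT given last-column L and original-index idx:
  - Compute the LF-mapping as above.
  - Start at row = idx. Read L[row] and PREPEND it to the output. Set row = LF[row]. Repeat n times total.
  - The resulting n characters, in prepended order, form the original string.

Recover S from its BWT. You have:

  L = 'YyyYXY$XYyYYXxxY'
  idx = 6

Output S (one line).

LF mapping: 4 13 14 5 1 6 0 2 7 15 8 9 3 11 12 10
Walk LF starting at row 6, prepending L[row]:
  step 1: row=6, L[6]='$', prepend. Next row=LF[6]=0
  step 2: row=0, L[0]='Y', prepend. Next row=LF[0]=4
  step 3: row=4, L[4]='X', prepend. Next row=LF[4]=1
  step 4: row=1, L[1]='y', prepend. Next row=LF[1]=13
  step 5: row=13, L[13]='x', prepend. Next row=LF[13]=11
  step 6: row=11, L[11]='Y', prepend. Next row=LF[11]=9
  step 7: row=9, L[9]='y', prepend. Next row=LF[9]=15
  step 8: row=15, L[15]='Y', prepend. Next row=LF[15]=10
  step 9: row=10, L[10]='Y', prepend. Next row=LF[10]=8
  step 10: row=8, L[8]='Y', prepend. Next row=LF[8]=7
  step 11: row=7, L[7]='X', prepend. Next row=LF[7]=2
  step 12: row=2, L[2]='y', prepend. Next row=LF[2]=14
  step 13: row=14, L[14]='x', prepend. Next row=LF[14]=12
  step 14: row=12, L[12]='X', prepend. Next row=LF[12]=3
  step 15: row=3, L[3]='Y', prepend. Next row=LF[3]=5
  step 16: row=5, L[5]='Y', prepend. Next row=LF[5]=6
Reversed output: YYXxyXYYYyYxyXY$

Answer: YYXxyXYYYyYxyXY$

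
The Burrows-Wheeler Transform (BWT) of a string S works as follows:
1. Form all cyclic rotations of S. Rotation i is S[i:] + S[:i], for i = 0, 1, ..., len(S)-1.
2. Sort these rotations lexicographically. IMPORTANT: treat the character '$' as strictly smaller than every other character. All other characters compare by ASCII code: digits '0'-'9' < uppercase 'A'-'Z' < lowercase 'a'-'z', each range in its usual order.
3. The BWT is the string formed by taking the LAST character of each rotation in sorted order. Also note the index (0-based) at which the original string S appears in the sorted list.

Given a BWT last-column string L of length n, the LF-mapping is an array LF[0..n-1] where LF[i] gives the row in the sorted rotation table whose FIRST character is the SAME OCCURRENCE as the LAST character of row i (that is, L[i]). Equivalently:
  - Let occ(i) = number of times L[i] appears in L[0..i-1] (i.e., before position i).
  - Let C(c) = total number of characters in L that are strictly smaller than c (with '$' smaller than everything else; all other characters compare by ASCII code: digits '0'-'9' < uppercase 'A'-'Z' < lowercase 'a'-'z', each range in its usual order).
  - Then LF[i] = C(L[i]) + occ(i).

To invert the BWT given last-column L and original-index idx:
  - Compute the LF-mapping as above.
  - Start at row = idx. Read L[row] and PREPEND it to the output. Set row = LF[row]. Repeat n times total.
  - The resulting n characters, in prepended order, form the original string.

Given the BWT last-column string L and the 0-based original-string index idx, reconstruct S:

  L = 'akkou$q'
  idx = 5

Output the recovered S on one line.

Answer: quokka$

Derivation:
LF mapping: 1 2 3 4 6 0 5
Walk LF starting at row 5, prepending L[row]:
  step 1: row=5, L[5]='$', prepend. Next row=LF[5]=0
  step 2: row=0, L[0]='a', prepend. Next row=LF[0]=1
  step 3: row=1, L[1]='k', prepend. Next row=LF[1]=2
  step 4: row=2, L[2]='k', prepend. Next row=LF[2]=3
  step 5: row=3, L[3]='o', prepend. Next row=LF[3]=4
  step 6: row=4, L[4]='u', prepend. Next row=LF[4]=6
  step 7: row=6, L[6]='q', prepend. Next row=LF[6]=5
Reversed output: quokka$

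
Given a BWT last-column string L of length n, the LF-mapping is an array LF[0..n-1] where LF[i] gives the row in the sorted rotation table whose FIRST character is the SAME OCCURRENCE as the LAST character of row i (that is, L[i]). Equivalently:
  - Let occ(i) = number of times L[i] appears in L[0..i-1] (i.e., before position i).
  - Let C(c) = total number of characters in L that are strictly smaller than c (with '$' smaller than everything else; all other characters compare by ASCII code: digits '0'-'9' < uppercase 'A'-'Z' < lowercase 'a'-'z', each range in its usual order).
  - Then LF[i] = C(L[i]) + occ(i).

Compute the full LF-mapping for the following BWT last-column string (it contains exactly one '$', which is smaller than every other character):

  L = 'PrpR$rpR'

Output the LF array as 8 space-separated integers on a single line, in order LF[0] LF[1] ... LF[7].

Answer: 1 6 4 2 0 7 5 3

Derivation:
Char counts: '$':1, 'P':1, 'R':2, 'p':2, 'r':2
C (first-col start): C('$')=0, C('P')=1, C('R')=2, C('p')=4, C('r')=6
L[0]='P': occ=0, LF[0]=C('P')+0=1+0=1
L[1]='r': occ=0, LF[1]=C('r')+0=6+0=6
L[2]='p': occ=0, LF[2]=C('p')+0=4+0=4
L[3]='R': occ=0, LF[3]=C('R')+0=2+0=2
L[4]='$': occ=0, LF[4]=C('$')+0=0+0=0
L[5]='r': occ=1, LF[5]=C('r')+1=6+1=7
L[6]='p': occ=1, LF[6]=C('p')+1=4+1=5
L[7]='R': occ=1, LF[7]=C('R')+1=2+1=3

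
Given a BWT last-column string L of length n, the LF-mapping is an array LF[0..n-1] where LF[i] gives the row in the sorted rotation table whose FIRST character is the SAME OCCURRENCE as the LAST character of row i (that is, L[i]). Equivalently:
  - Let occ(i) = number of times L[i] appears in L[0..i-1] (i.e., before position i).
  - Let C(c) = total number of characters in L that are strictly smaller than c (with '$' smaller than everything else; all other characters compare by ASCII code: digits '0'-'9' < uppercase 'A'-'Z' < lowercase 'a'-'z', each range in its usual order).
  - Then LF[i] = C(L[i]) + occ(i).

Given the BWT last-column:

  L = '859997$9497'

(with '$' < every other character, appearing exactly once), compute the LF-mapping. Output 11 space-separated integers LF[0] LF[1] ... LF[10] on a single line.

Answer: 5 2 6 7 8 3 0 9 1 10 4

Derivation:
Char counts: '$':1, '4':1, '5':1, '7':2, '8':1, '9':5
C (first-col start): C('$')=0, C('4')=1, C('5')=2, C('7')=3, C('8')=5, C('9')=6
L[0]='8': occ=0, LF[0]=C('8')+0=5+0=5
L[1]='5': occ=0, LF[1]=C('5')+0=2+0=2
L[2]='9': occ=0, LF[2]=C('9')+0=6+0=6
L[3]='9': occ=1, LF[3]=C('9')+1=6+1=7
L[4]='9': occ=2, LF[4]=C('9')+2=6+2=8
L[5]='7': occ=0, LF[5]=C('7')+0=3+0=3
L[6]='$': occ=0, LF[6]=C('$')+0=0+0=0
L[7]='9': occ=3, LF[7]=C('9')+3=6+3=9
L[8]='4': occ=0, LF[8]=C('4')+0=1+0=1
L[9]='9': occ=4, LF[9]=C('9')+4=6+4=10
L[10]='7': occ=1, LF[10]=C('7')+1=3+1=4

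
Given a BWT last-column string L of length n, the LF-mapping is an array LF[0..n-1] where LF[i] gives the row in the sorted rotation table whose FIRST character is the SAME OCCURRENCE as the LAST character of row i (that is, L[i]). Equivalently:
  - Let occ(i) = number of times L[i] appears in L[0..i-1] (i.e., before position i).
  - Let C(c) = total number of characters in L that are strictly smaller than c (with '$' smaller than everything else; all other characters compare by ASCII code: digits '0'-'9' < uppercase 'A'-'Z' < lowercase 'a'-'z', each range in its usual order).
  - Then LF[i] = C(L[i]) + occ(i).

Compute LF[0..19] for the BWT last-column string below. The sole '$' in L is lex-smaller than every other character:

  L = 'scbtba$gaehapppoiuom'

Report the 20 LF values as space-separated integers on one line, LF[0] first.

Char counts: '$':1, 'a':3, 'b':2, 'c':1, 'e':1, 'g':1, 'h':1, 'i':1, 'm':1, 'o':2, 'p':3, 's':1, 't':1, 'u':1
C (first-col start): C('$')=0, C('a')=1, C('b')=4, C('c')=6, C('e')=7, C('g')=8, C('h')=9, C('i')=10, C('m')=11, C('o')=12, C('p')=14, C('s')=17, C('t')=18, C('u')=19
L[0]='s': occ=0, LF[0]=C('s')+0=17+0=17
L[1]='c': occ=0, LF[1]=C('c')+0=6+0=6
L[2]='b': occ=0, LF[2]=C('b')+0=4+0=4
L[3]='t': occ=0, LF[3]=C('t')+0=18+0=18
L[4]='b': occ=1, LF[4]=C('b')+1=4+1=5
L[5]='a': occ=0, LF[5]=C('a')+0=1+0=1
L[6]='$': occ=0, LF[6]=C('$')+0=0+0=0
L[7]='g': occ=0, LF[7]=C('g')+0=8+0=8
L[8]='a': occ=1, LF[8]=C('a')+1=1+1=2
L[9]='e': occ=0, LF[9]=C('e')+0=7+0=7
L[10]='h': occ=0, LF[10]=C('h')+0=9+0=9
L[11]='a': occ=2, LF[11]=C('a')+2=1+2=3
L[12]='p': occ=0, LF[12]=C('p')+0=14+0=14
L[13]='p': occ=1, LF[13]=C('p')+1=14+1=15
L[14]='p': occ=2, LF[14]=C('p')+2=14+2=16
L[15]='o': occ=0, LF[15]=C('o')+0=12+0=12
L[16]='i': occ=0, LF[16]=C('i')+0=10+0=10
L[17]='u': occ=0, LF[17]=C('u')+0=19+0=19
L[18]='o': occ=1, LF[18]=C('o')+1=12+1=13
L[19]='m': occ=0, LF[19]=C('m')+0=11+0=11

Answer: 17 6 4 18 5 1 0 8 2 7 9 3 14 15 16 12 10 19 13 11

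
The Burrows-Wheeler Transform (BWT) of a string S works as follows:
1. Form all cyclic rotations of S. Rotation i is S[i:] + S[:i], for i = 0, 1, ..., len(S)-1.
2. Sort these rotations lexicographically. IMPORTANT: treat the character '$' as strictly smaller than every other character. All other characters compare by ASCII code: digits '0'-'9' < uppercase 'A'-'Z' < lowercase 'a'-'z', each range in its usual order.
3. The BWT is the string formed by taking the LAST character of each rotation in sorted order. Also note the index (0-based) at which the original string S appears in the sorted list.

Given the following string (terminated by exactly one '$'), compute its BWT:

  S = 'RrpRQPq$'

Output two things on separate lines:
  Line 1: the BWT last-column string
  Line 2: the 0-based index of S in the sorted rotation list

Answer: qQRp$rPR
4

Derivation:
All 8 rotations (rotation i = S[i:]+S[:i]):
  rot[0] = RrpRQPq$
  rot[1] = rpRQPq$R
  rot[2] = pRQPq$Rr
  rot[3] = RQPq$Rrp
  rot[4] = QPq$RrpR
  rot[5] = Pq$RrpRQ
  rot[6] = q$RrpRQP
  rot[7] = $RrpRQPq
Sorted (with $ < everything):
  sorted[0] = $RrpRQPq  (last char: 'q')
  sorted[1] = Pq$RrpRQ  (last char: 'Q')
  sorted[2] = QPq$RrpR  (last char: 'R')
  sorted[3] = RQPq$Rrp  (last char: 'p')
  sorted[4] = RrpRQPq$  (last char: '$')
  sorted[5] = pRQPq$Rr  (last char: 'r')
  sorted[6] = q$RrpRQP  (last char: 'P')
  sorted[7] = rpRQPq$R  (last char: 'R')
Last column: qQRp$rPR
Original string S is at sorted index 4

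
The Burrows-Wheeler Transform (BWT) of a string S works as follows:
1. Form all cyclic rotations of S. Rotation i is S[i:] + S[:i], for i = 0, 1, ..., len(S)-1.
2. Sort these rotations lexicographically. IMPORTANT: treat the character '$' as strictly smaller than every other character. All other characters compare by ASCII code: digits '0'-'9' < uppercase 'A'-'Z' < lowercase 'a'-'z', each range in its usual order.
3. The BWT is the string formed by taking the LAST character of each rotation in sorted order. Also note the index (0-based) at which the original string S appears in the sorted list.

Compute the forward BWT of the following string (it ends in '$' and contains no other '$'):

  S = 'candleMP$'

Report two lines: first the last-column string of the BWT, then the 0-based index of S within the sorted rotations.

All 9 rotations (rotation i = S[i:]+S[:i]):
  rot[0] = candleMP$
  rot[1] = andleMP$c
  rot[2] = ndleMP$ca
  rot[3] = dleMP$can
  rot[4] = leMP$cand
  rot[5] = eMP$candl
  rot[6] = MP$candle
  rot[7] = P$candleM
  rot[8] = $candleMP
Sorted (with $ < everything):
  sorted[0] = $candleMP  (last char: 'P')
  sorted[1] = MP$candle  (last char: 'e')
  sorted[2] = P$candleM  (last char: 'M')
  sorted[3] = andleMP$c  (last char: 'c')
  sorted[4] = candleMP$  (last char: '$')
  sorted[5] = dleMP$can  (last char: 'n')
  sorted[6] = eMP$candl  (last char: 'l')
  sorted[7] = leMP$cand  (last char: 'd')
  sorted[8] = ndleMP$ca  (last char: 'a')
Last column: PeMc$nlda
Original string S is at sorted index 4

Answer: PeMc$nlda
4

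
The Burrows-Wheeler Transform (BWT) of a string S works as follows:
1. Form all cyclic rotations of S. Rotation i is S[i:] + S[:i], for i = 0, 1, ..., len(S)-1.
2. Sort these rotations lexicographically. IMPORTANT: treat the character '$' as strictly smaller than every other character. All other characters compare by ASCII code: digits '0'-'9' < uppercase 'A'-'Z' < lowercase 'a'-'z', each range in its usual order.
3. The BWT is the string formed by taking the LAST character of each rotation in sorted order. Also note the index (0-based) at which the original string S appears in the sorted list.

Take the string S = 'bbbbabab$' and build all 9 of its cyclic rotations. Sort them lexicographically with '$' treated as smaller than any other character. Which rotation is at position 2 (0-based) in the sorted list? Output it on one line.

All 9 rotations (rotation i = S[i:]+S[:i]):
  rot[0] = bbbbabab$
  rot[1] = bbbabab$b
  rot[2] = bbabab$bb
  rot[3] = babab$bbb
  rot[4] = abab$bbbb
  rot[5] = bab$bbbba
  rot[6] = ab$bbbbab
  rot[7] = b$bbbbaba
  rot[8] = $bbbbabab
Sorted (with $ < everything):
  sorted[0] = $bbbbabab
  sorted[1] = ab$bbbbab
  sorted[2] = abab$bbbb
  sorted[3] = b$bbbbaba
  sorted[4] = bab$bbbba
  sorted[5] = babab$bbb
  sorted[6] = bbabab$bb
  sorted[7] = bbbabab$b
  sorted[8] = bbbbabab$
sorted[2] = abab$bbbb

Answer: abab$bbbb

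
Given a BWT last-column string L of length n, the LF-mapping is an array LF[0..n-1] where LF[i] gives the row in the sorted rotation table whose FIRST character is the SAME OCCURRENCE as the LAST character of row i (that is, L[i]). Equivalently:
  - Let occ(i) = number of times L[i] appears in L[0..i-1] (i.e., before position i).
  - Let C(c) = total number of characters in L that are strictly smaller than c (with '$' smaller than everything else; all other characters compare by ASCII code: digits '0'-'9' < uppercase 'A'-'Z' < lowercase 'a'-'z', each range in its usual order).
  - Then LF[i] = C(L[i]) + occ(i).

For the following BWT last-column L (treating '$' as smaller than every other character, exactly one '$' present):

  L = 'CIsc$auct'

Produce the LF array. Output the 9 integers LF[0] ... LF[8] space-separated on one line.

Answer: 1 2 6 4 0 3 8 5 7

Derivation:
Char counts: '$':1, 'C':1, 'I':1, 'a':1, 'c':2, 's':1, 't':1, 'u':1
C (first-col start): C('$')=0, C('C')=1, C('I')=2, C('a')=3, C('c')=4, C('s')=6, C('t')=7, C('u')=8
L[0]='C': occ=0, LF[0]=C('C')+0=1+0=1
L[1]='I': occ=0, LF[1]=C('I')+0=2+0=2
L[2]='s': occ=0, LF[2]=C('s')+0=6+0=6
L[3]='c': occ=0, LF[3]=C('c')+0=4+0=4
L[4]='$': occ=0, LF[4]=C('$')+0=0+0=0
L[5]='a': occ=0, LF[5]=C('a')+0=3+0=3
L[6]='u': occ=0, LF[6]=C('u')+0=8+0=8
L[7]='c': occ=1, LF[7]=C('c')+1=4+1=5
L[8]='t': occ=0, LF[8]=C('t')+0=7+0=7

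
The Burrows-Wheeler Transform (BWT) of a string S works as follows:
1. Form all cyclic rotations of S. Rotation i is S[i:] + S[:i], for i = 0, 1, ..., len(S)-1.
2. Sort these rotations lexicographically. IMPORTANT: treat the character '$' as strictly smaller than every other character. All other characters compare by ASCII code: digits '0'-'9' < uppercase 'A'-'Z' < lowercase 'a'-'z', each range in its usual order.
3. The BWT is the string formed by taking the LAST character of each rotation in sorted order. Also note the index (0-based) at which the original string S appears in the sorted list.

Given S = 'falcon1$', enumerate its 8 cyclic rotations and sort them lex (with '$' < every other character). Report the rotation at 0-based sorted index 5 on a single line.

Answer: lcon1$fa

Derivation:
All 8 rotations (rotation i = S[i:]+S[:i]):
  rot[0] = falcon1$
  rot[1] = alcon1$f
  rot[2] = lcon1$fa
  rot[3] = con1$fal
  rot[4] = on1$falc
  rot[5] = n1$falco
  rot[6] = 1$falcon
  rot[7] = $falcon1
Sorted (with $ < everything):
  sorted[0] = $falcon1
  sorted[1] = 1$falcon
  sorted[2] = alcon1$f
  sorted[3] = con1$fal
  sorted[4] = falcon1$
  sorted[5] = lcon1$fa
  sorted[6] = n1$falco
  sorted[7] = on1$falc
sorted[5] = lcon1$fa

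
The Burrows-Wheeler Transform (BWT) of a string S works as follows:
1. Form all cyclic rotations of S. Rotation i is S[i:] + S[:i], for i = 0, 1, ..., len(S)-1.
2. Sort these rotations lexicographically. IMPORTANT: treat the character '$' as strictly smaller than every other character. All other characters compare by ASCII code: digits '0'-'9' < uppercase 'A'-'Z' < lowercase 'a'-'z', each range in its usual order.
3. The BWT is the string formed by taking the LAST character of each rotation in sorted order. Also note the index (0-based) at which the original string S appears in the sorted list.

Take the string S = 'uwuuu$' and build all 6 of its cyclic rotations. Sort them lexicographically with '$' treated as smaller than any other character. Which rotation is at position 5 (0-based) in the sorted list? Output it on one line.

All 6 rotations (rotation i = S[i:]+S[:i]):
  rot[0] = uwuuu$
  rot[1] = wuuu$u
  rot[2] = uuu$uw
  rot[3] = uu$uwu
  rot[4] = u$uwuu
  rot[5] = $uwuuu
Sorted (with $ < everything):
  sorted[0] = $uwuuu
  sorted[1] = u$uwuu
  sorted[2] = uu$uwu
  sorted[3] = uuu$uw
  sorted[4] = uwuuu$
  sorted[5] = wuuu$u
sorted[5] = wuuu$u

Answer: wuuu$u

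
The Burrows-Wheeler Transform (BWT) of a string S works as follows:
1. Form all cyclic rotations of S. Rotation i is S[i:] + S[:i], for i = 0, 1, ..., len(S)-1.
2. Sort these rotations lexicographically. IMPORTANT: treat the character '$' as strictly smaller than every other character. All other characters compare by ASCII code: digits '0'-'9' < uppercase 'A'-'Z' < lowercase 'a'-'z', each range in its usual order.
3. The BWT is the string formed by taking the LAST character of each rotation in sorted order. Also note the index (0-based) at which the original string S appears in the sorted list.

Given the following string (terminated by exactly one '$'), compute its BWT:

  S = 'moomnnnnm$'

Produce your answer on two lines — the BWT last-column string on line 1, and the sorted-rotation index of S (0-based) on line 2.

Answer: mno$nnnmom
3

Derivation:
All 10 rotations (rotation i = S[i:]+S[:i]):
  rot[0] = moomnnnnm$
  rot[1] = oomnnnnm$m
  rot[2] = omnnnnm$mo
  rot[3] = mnnnnm$moo
  rot[4] = nnnnm$moom
  rot[5] = nnnm$moomn
  rot[6] = nnm$moomnn
  rot[7] = nm$moomnnn
  rot[8] = m$moomnnnn
  rot[9] = $moomnnnnm
Sorted (with $ < everything):
  sorted[0] = $moomnnnnm  (last char: 'm')
  sorted[1] = m$moomnnnn  (last char: 'n')
  sorted[2] = mnnnnm$moo  (last char: 'o')
  sorted[3] = moomnnnnm$  (last char: '$')
  sorted[4] = nm$moomnnn  (last char: 'n')
  sorted[5] = nnm$moomnn  (last char: 'n')
  sorted[6] = nnnm$moomn  (last char: 'n')
  sorted[7] = nnnnm$moom  (last char: 'm')
  sorted[8] = omnnnnm$mo  (last char: 'o')
  sorted[9] = oomnnnnm$m  (last char: 'm')
Last column: mno$nnnmom
Original string S is at sorted index 3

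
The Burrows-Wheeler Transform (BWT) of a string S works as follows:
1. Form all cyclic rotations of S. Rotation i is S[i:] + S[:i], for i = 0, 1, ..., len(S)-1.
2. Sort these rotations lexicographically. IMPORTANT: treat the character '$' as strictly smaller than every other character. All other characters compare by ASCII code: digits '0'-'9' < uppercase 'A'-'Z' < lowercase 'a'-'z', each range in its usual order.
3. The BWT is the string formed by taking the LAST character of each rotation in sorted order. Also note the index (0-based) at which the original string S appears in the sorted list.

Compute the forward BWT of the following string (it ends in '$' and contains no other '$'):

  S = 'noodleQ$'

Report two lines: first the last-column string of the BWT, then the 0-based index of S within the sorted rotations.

Answer: Qeold$on
5

Derivation:
All 8 rotations (rotation i = S[i:]+S[:i]):
  rot[0] = noodleQ$
  rot[1] = oodleQ$n
  rot[2] = odleQ$no
  rot[3] = dleQ$noo
  rot[4] = leQ$nood
  rot[5] = eQ$noodl
  rot[6] = Q$noodle
  rot[7] = $noodleQ
Sorted (with $ < everything):
  sorted[0] = $noodleQ  (last char: 'Q')
  sorted[1] = Q$noodle  (last char: 'e')
  sorted[2] = dleQ$noo  (last char: 'o')
  sorted[3] = eQ$noodl  (last char: 'l')
  sorted[4] = leQ$nood  (last char: 'd')
  sorted[5] = noodleQ$  (last char: '$')
  sorted[6] = odleQ$no  (last char: 'o')
  sorted[7] = oodleQ$n  (last char: 'n')
Last column: Qeold$on
Original string S is at sorted index 5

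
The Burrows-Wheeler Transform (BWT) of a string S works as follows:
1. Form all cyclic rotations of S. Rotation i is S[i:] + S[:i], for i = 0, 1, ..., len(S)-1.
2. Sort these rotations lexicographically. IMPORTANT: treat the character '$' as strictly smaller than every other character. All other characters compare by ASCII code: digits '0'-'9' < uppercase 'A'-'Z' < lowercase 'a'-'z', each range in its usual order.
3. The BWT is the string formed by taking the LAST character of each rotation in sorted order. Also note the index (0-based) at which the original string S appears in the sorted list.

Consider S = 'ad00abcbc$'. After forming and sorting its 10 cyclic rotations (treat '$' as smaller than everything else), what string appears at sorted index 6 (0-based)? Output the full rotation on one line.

All 10 rotations (rotation i = S[i:]+S[:i]):
  rot[0] = ad00abcbc$
  rot[1] = d00abcbc$a
  rot[2] = 00abcbc$ad
  rot[3] = 0abcbc$ad0
  rot[4] = abcbc$ad00
  rot[5] = bcbc$ad00a
  rot[6] = cbc$ad00ab
  rot[7] = bc$ad00abc
  rot[8] = c$ad00abcb
  rot[9] = $ad00abcbc
Sorted (with $ < everything):
  sorted[0] = $ad00abcbc
  sorted[1] = 00abcbc$ad
  sorted[2] = 0abcbc$ad0
  sorted[3] = abcbc$ad00
  sorted[4] = ad00abcbc$
  sorted[5] = bc$ad00abc
  sorted[6] = bcbc$ad00a
  sorted[7] = c$ad00abcb
  sorted[8] = cbc$ad00ab
  sorted[9] = d00abcbc$a
sorted[6] = bcbc$ad00a

Answer: bcbc$ad00a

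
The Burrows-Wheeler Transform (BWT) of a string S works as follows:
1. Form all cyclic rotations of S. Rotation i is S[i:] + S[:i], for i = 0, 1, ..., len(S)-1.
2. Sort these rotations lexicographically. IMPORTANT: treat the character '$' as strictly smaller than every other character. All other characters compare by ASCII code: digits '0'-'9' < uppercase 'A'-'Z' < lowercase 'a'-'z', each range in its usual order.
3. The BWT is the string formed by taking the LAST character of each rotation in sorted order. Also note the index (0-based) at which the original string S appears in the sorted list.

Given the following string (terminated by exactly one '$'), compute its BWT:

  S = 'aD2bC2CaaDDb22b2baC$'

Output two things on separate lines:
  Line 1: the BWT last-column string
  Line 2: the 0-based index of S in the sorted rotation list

All 20 rotations (rotation i = S[i:]+S[:i]):
  rot[0] = aD2bC2CaaDDb22b2baC$
  rot[1] = D2bC2CaaDDb22b2baC$a
  rot[2] = 2bC2CaaDDb22b2baC$aD
  rot[3] = bC2CaaDDb22b2baC$aD2
  rot[4] = C2CaaDDb22b2baC$aD2b
  rot[5] = 2CaaDDb22b2baC$aD2bC
  rot[6] = CaaDDb22b2baC$aD2bC2
  rot[7] = aaDDb22b2baC$aD2bC2C
  rot[8] = aDDb22b2baC$aD2bC2Ca
  rot[9] = DDb22b2baC$aD2bC2Caa
  rot[10] = Db22b2baC$aD2bC2CaaD
  rot[11] = b22b2baC$aD2bC2CaaDD
  rot[12] = 22b2baC$aD2bC2CaaDDb
  rot[13] = 2b2baC$aD2bC2CaaDDb2
  rot[14] = b2baC$aD2bC2CaaDDb22
  rot[15] = 2baC$aD2bC2CaaDDb22b
  rot[16] = baC$aD2bC2CaaDDb22b2
  rot[17] = aC$aD2bC2CaaDDb22b2b
  rot[18] = C$aD2bC2CaaDDb22b2ba
  rot[19] = $aD2bC2CaaDDb22b2baC
Sorted (with $ < everything):
  sorted[0] = $aD2bC2CaaDDb22b2baC  (last char: 'C')
  sorted[1] = 22b2baC$aD2bC2CaaDDb  (last char: 'b')
  sorted[2] = 2CaaDDb22b2baC$aD2bC  (last char: 'C')
  sorted[3] = 2b2baC$aD2bC2CaaDDb2  (last char: '2')
  sorted[4] = 2bC2CaaDDb22b2baC$aD  (last char: 'D')
  sorted[5] = 2baC$aD2bC2CaaDDb22b  (last char: 'b')
  sorted[6] = C$aD2bC2CaaDDb22b2ba  (last char: 'a')
  sorted[7] = C2CaaDDb22b2baC$aD2b  (last char: 'b')
  sorted[8] = CaaDDb22b2baC$aD2bC2  (last char: '2')
  sorted[9] = D2bC2CaaDDb22b2baC$a  (last char: 'a')
  sorted[10] = DDb22b2baC$aD2bC2Caa  (last char: 'a')
  sorted[11] = Db22b2baC$aD2bC2CaaD  (last char: 'D')
  sorted[12] = aC$aD2bC2CaaDDb22b2b  (last char: 'b')
  sorted[13] = aD2bC2CaaDDb22b2baC$  (last char: '$')
  sorted[14] = aDDb22b2baC$aD2bC2Ca  (last char: 'a')
  sorted[15] = aaDDb22b2baC$aD2bC2C  (last char: 'C')
  sorted[16] = b22b2baC$aD2bC2CaaDD  (last char: 'D')
  sorted[17] = b2baC$aD2bC2CaaDDb22  (last char: '2')
  sorted[18] = bC2CaaDDb22b2baC$aD2  (last char: '2')
  sorted[19] = baC$aD2bC2CaaDDb22b2  (last char: '2')
Last column: CbC2Dbab2aaDb$aCD222
Original string S is at sorted index 13

Answer: CbC2Dbab2aaDb$aCD222
13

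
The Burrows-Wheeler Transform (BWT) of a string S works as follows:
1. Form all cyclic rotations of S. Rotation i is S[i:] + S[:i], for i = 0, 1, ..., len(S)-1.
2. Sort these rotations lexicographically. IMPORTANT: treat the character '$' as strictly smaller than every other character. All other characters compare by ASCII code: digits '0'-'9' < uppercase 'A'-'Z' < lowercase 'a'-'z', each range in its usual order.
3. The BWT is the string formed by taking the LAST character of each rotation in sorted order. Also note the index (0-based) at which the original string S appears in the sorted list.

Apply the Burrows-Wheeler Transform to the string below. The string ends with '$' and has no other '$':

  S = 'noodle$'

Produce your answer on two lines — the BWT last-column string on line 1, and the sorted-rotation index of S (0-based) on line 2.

Answer: eold$on
4

Derivation:
All 7 rotations (rotation i = S[i:]+S[:i]):
  rot[0] = noodle$
  rot[1] = oodle$n
  rot[2] = odle$no
  rot[3] = dle$noo
  rot[4] = le$nood
  rot[5] = e$noodl
  rot[6] = $noodle
Sorted (with $ < everything):
  sorted[0] = $noodle  (last char: 'e')
  sorted[1] = dle$noo  (last char: 'o')
  sorted[2] = e$noodl  (last char: 'l')
  sorted[3] = le$nood  (last char: 'd')
  sorted[4] = noodle$  (last char: '$')
  sorted[5] = odle$no  (last char: 'o')
  sorted[6] = oodle$n  (last char: 'n')
Last column: eold$on
Original string S is at sorted index 4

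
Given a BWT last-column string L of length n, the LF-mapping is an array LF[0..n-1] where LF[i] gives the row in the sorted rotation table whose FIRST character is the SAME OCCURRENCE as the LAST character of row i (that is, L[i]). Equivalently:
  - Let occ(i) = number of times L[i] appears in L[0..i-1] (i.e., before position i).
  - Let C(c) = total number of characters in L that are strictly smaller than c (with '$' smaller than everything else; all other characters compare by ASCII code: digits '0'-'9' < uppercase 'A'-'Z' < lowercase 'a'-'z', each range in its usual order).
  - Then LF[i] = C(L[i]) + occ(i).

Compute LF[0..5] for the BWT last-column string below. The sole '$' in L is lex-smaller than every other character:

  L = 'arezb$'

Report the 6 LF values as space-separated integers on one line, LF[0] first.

Answer: 1 4 3 5 2 0

Derivation:
Char counts: '$':1, 'a':1, 'b':1, 'e':1, 'r':1, 'z':1
C (first-col start): C('$')=0, C('a')=1, C('b')=2, C('e')=3, C('r')=4, C('z')=5
L[0]='a': occ=0, LF[0]=C('a')+0=1+0=1
L[1]='r': occ=0, LF[1]=C('r')+0=4+0=4
L[2]='e': occ=0, LF[2]=C('e')+0=3+0=3
L[3]='z': occ=0, LF[3]=C('z')+0=5+0=5
L[4]='b': occ=0, LF[4]=C('b')+0=2+0=2
L[5]='$': occ=0, LF[5]=C('$')+0=0+0=0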